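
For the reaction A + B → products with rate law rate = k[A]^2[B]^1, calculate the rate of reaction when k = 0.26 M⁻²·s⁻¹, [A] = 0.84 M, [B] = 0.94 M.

0.1724 M/s

Step 1: The rate law is rate = k[A]^2[B]^1
Step 2: Substitute: rate = 0.26 × (0.84)^2 × (0.94)^1
Step 3: rate = 0.26 × 0.7056 × 0.94 = 0.172449 M/s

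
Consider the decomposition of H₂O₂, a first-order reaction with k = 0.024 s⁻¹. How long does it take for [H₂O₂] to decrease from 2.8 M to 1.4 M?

28.88 s

Step 1: For first-order: t = ln([H₂O₂]₀/[H₂O₂])/k
Step 2: t = ln(2.8/1.4)/0.024
Step 3: t = ln(2)/0.024
Step 4: t = 0.6931/0.024 = 28.88 s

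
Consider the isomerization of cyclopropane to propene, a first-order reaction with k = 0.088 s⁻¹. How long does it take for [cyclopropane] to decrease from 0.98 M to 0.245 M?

15.75 s

Step 1: For first-order: t = ln([cyclopropane]₀/[cyclopropane])/k
Step 2: t = ln(0.98/0.245)/0.088
Step 3: t = ln(4)/0.088
Step 4: t = 1.386/0.088 = 15.75 s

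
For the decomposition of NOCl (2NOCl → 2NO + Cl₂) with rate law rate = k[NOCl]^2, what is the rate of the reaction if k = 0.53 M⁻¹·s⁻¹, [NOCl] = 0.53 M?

0.1489 M/s

Step 1: Identify the rate law: rate = k[NOCl]^2
Step 2: Substitute values: rate = 0.53 × (0.53)^2
Step 3: Calculate: rate = 0.53 × 0.2809 = 0.148877 M/s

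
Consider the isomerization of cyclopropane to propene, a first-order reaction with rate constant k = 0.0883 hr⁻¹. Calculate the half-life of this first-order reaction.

7.85 hr

Step 1: For a first-order reaction, t₁/₂ = ln(2)/k
Step 2: t₁/₂ = ln(2)/0.0883
Step 3: t₁/₂ = 0.6931/0.0883 = 7.85 hr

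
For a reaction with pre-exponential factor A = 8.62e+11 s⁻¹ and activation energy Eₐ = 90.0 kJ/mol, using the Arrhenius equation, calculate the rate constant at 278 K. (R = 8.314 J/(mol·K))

1.06e-05 s⁻¹

Step 1: Use the Arrhenius equation: k = A × exp(-Eₐ/RT)
Step 2: Convert Eₐ to J/mol: 90.0 kJ/mol = 90000 J/mol
Step 3: Calculate the exponent: -Eₐ/(RT) = -90000/(8.314 × 278) = -38.93926
Step 4: k = 8.62e+11 × exp(-38.93926)
Step 5: k = 8.62e+11 × 1.22714e-17 = 1.0578e-05 s⁻¹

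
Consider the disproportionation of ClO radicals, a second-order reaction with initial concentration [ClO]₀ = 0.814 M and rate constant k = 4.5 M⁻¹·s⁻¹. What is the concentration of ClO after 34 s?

0.006484 M

Step 1: For a second-order reaction: 1/[ClO] = 1/[ClO]₀ + kt
Step 2: 1/[ClO] = 1/0.814 + 4.5 × 34
Step 3: 1/[ClO] = 1.229 + 153 = 154.2
Step 4: [ClO] = 1/154.2 = 0.006484 M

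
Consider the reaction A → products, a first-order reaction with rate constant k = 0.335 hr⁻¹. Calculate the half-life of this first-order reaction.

2.069 hr

Step 1: For a first-order reaction, t₁/₂ = ln(2)/k
Step 2: t₁/₂ = ln(2)/0.335
Step 3: t₁/₂ = 0.6931/0.335 = 2.069 hr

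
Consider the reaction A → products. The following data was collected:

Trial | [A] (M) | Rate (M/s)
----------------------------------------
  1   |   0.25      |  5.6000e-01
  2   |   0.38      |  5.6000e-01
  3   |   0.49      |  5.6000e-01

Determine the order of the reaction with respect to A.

zeroth order (0)

Step 1: Compare trials - when concentration changes, rate stays constant.
Step 2: rate₂/rate₁ = 5.6000e-01/5.6000e-01 = 1
Step 3: [A]₂/[A]₁ = 0.38/0.25 = 1.52
Step 4: Since rate ratio ≈ (conc ratio)^0, the reaction is zeroth order.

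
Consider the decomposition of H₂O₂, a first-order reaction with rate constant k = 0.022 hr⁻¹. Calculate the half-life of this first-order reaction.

31.51 hr

Step 1: For a first-order reaction, t₁/₂ = ln(2)/k
Step 2: t₁/₂ = ln(2)/0.022
Step 3: t₁/₂ = 0.6931/0.022 = 31.51 hr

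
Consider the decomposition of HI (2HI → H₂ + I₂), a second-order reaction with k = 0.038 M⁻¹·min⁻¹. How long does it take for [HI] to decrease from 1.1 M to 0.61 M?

19.22 min

Step 1: For second-order: t = (1/[HI] - 1/[HI]₀)/k
Step 2: t = (1/0.61 - 1/1.1)/0.038
Step 3: t = (1.639 - 0.9091)/0.038
Step 4: t = 0.7303/0.038 = 19.22 min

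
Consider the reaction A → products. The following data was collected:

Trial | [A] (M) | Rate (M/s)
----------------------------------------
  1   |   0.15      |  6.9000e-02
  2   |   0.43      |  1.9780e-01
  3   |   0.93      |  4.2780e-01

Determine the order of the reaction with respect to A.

first order (1)

Step 1: Compare trials to find order n where rate₂/rate₁ = ([A]₂/[A]₁)^n
Step 2: rate₂/rate₁ = 1.9780e-01/6.9000e-02 = 2.867
Step 3: [A]₂/[A]₁ = 0.43/0.15 = 2.867
Step 4: n = ln(2.867)/ln(2.867) = 1.00 ≈ 1
Step 5: The reaction is first order in A.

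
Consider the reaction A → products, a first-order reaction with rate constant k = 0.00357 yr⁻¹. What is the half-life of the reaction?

194.2 yr

Step 1: For a first-order reaction, t₁/₂ = ln(2)/k
Step 2: t₁/₂ = ln(2)/0.00357
Step 3: t₁/₂ = 0.6931/0.00357 = 194.2 yr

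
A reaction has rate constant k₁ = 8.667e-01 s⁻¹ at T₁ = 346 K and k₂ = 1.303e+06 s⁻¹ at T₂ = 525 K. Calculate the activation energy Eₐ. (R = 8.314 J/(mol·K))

120.0 kJ/mol

Step 1: Use the two-temperature Arrhenius form: ln(k₂/k₁) = -Eₐ/R × (1/T₂ - 1/T₁)
Step 2: ln(k₂/k₁) = ln(1.303e+06/8.667e-01) = ln(1.5034e+06) = 14.2232
Step 3: 1/T₂ - 1/T₁ = 1/525 - 1/346 = -9.854115e-04 K⁻¹
Step 4: Eₐ = -R × ln(k₂/k₁) / (1/T₂ - 1/T₁) = -8.314 × 14.2232 / -9.854115e-04
Step 5: Eₐ = 1.2000e+05 J/mol = 120.0 kJ/mol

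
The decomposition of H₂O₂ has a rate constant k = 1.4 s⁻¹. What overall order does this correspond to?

first order (1)

Step 1: The units of k for an nth-order reaction are (concentration)^(1-n)·(time)⁻¹.
Step 2: Here k has units s⁻¹, so the concentration exponent is 0.
Step 3: 1 - n = 0 ⇒ n = 1. The reaction is first order.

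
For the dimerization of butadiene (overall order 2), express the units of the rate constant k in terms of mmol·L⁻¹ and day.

(mmol·L⁻¹)⁻¹·day⁻¹

Step 1: For overall order n, rate = k × (concentration)^n.
Step 2: Rate has units mmol·L⁻¹·day⁻¹; concentration term has units (mmol·L⁻¹)^2.
Step 3: k = rate / (concentration)^n, so units of k = (mmol·L⁻¹)^(1-2)·day⁻¹ = (mmol·L⁻¹)⁻¹·day⁻¹.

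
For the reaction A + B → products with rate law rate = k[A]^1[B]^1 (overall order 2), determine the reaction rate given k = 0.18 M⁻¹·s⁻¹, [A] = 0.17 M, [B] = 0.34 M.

0.0104 M/s

Step 1: The rate law is rate = k[A]^1[B]^1, overall order = 1+1 = 2
Step 2: Substitute values: rate = 0.18 × (0.17)^1 × (0.34)^1
Step 3: rate = 0.18 × 0.17 × 0.34 = 0.010404 M/s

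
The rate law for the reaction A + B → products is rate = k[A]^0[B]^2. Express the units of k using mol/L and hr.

(mol/L)⁻¹·hr⁻¹

Step 1: Overall order = 0 + 2 = 2.
Step 2: rate has units mol/L·hr⁻¹; [A]^0[B]^2 has units (mol/L)^2.
Step 3: k = rate/([A]^0[B]^2), so units of k = (mol/L)^(1-2)·hr⁻¹ = (mol/L)⁻¹·hr⁻¹.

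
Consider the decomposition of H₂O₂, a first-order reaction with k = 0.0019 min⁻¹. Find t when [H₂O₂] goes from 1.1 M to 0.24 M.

801.3 min

Step 1: For first-order: t = ln([H₂O₂]₀/[H₂O₂])/k
Step 2: t = ln(1.1/0.24)/0.0019
Step 3: t = ln(4.583)/0.0019
Step 4: t = 1.522/0.0019 = 801.3 min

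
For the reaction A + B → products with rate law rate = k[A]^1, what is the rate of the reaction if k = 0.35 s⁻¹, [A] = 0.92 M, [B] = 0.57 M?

0.322 M/s

Step 1: The rate law is rate = k[A]^1
Step 2: Note that the rate does not depend on [B] (zero order in B).
Step 3: rate = 0.35 × (0.92)^1 = 0.322 M/s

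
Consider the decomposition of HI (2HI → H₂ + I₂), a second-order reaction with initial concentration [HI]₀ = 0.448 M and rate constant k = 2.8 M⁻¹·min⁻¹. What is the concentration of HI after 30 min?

0.0116 M

Step 1: For a second-order reaction: 1/[HI] = 1/[HI]₀ + kt
Step 2: 1/[HI] = 1/0.448 + 2.8 × 30
Step 3: 1/[HI] = 2.232 + 84 = 86.23
Step 4: [HI] = 1/86.23 = 0.0116 M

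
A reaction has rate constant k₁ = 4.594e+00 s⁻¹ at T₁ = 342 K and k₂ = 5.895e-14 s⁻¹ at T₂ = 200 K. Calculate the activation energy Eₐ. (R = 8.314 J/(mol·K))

128.1 kJ/mol

Step 1: Use the two-temperature Arrhenius form: ln(k₂/k₁) = -Eₐ/R × (1/T₂ - 1/T₁)
Step 2: ln(k₂/k₁) = ln(5.895e-14/4.594e+00) = ln(1.2832e-14) = -31.9868
Step 3: 1/T₂ - 1/T₁ = 1/200 - 1/342 = 2.076023e-03 K⁻¹
Step 4: Eₐ = -R × ln(k₂/k₁) / (1/T₂ - 1/T₁) = -8.314 × -31.9868 / 2.076023e-03
Step 5: Eₐ = 1.2810e+05 J/mol = 128.1 kJ/mol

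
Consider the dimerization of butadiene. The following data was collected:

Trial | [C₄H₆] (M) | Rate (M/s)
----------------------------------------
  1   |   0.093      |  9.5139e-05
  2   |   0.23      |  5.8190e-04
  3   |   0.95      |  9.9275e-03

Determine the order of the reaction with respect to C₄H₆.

second order (2)

Step 1: Compare trials to find order n where rate₂/rate₁ = ([C₄H₆]₂/[C₄H₆]₁)^n
Step 2: rate₂/rate₁ = 5.8190e-04/9.5139e-05 = 6.116
Step 3: [C₄H₆]₂/[C₄H₆]₁ = 0.23/0.093 = 2.473
Step 4: n = ln(6.116)/ln(2.473) = 2.00 ≈ 2
Step 5: The reaction is second order in C₄H₆.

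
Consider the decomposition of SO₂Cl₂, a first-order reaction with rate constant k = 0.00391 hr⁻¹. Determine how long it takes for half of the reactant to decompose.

177.3 hr

Step 1: For a first-order reaction, t₁/₂ = ln(2)/k
Step 2: t₁/₂ = ln(2)/0.00391
Step 3: t₁/₂ = 0.6931/0.00391 = 177.3 hr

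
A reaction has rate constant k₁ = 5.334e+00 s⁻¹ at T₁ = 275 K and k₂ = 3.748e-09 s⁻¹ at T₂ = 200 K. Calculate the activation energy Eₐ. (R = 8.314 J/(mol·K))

128.5 kJ/mol

Step 1: Use the two-temperature Arrhenius form: ln(k₂/k₁) = -Eₐ/R × (1/T₂ - 1/T₁)
Step 2: ln(k₂/k₁) = ln(3.748e-09/5.334e+00) = ln(7.02662e-10) = -21.0761
Step 3: 1/T₂ - 1/T₁ = 1/200 - 1/275 = 1.363636e-03 K⁻¹
Step 4: Eₐ = -R × ln(k₂/k₁) / (1/T₂ - 1/T₁) = -8.314 × -21.0761 / 1.363636e-03
Step 5: Eₐ = 1.2850e+05 J/mol = 128.5 kJ/mol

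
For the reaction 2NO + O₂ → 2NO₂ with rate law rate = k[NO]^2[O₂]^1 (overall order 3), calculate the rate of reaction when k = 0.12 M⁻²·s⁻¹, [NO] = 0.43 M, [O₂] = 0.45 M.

0.009985 M/s

Step 1: The rate law is rate = k[NO]^2[O₂]^1, overall order = 2+1 = 3
Step 2: Substitute values: rate = 0.12 × (0.43)^2 × (0.45)^1
Step 3: rate = 0.12 × 0.1849 × 0.45 = 0.0099846 M/s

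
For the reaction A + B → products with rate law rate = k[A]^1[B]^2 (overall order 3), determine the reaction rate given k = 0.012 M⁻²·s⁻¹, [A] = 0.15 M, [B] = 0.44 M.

0.0003485 M/s

Step 1: The rate law is rate = k[A]^1[B]^2, overall order = 1+2 = 3
Step 2: Substitute values: rate = 0.012 × (0.15)^1 × (0.44)^2
Step 3: rate = 0.012 × 0.15 × 0.1936 = 0.00034848 M/s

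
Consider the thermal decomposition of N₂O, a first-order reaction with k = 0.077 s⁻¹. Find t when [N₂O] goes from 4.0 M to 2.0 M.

9.002 s

Step 1: For first-order: t = ln([N₂O]₀/[N₂O])/k
Step 2: t = ln(4.0/2.0)/0.077
Step 3: t = ln(2)/0.077
Step 4: t = 0.6931/0.077 = 9.002 s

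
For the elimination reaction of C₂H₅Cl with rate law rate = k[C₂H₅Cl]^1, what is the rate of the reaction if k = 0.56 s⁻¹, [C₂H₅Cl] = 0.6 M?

0.336 M/s

Step 1: Identify the rate law: rate = k[C₂H₅Cl]^1
Step 2: Substitute values: rate = 0.56 × (0.6)^1
Step 3: Calculate: rate = 0.56 × 0.6 = 0.336 M/s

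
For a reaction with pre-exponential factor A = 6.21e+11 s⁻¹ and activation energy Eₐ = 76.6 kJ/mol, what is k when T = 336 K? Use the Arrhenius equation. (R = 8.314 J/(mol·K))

7.66e-01 s⁻¹

Step 1: Use the Arrhenius equation: k = A × exp(-Eₐ/RT)
Step 2: Convert Eₐ to J/mol: 76.6 kJ/mol = 76600 J/mol
Step 3: Calculate the exponent: -Eₐ/(RT) = -76600/(8.314 × 336) = -27.42076
Step 4: k = 6.21e+11 × exp(-27.42076)
Step 5: k = 6.21e+11 × 1.23400e-12 = 7.6631e-01 s⁻¹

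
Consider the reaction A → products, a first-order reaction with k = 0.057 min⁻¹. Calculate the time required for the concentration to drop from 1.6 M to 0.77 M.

12.83 min

Step 1: For first-order: t = ln([A]₀/[A])/k
Step 2: t = ln(1.6/0.77)/0.057
Step 3: t = ln(2.078)/0.057
Step 4: t = 0.7314/0.057 = 12.83 min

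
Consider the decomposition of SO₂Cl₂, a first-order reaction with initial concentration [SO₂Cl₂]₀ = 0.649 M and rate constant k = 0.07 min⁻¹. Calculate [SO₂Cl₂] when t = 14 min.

0.2436 M

Step 1: For a first-order reaction: [SO₂Cl₂] = [SO₂Cl₂]₀ × e^(-kt)
Step 2: [SO₂Cl₂] = 0.649 × e^(-0.07 × 14)
Step 3: [SO₂Cl₂] = 0.649 × e^(-0.98)
Step 4: [SO₂Cl₂] = 0.649 × 0.375311 = 0.2436 M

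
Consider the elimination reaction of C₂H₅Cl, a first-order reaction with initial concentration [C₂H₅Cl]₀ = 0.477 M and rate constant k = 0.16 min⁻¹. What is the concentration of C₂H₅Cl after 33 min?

0.002429 M

Step 1: For a first-order reaction: [C₂H₅Cl] = [C₂H₅Cl]₀ × e^(-kt)
Step 2: [C₂H₅Cl] = 0.477 × e^(-0.16 × 33)
Step 3: [C₂H₅Cl] = 0.477 × e^(-5.28)
Step 4: [C₂H₅Cl] = 0.477 × 0.00509243 = 0.002429 M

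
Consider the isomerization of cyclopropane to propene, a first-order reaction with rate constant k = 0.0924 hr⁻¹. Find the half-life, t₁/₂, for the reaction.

7.502 hr

Step 1: For a first-order reaction, t₁/₂ = ln(2)/k
Step 2: t₁/₂ = ln(2)/0.0924
Step 3: t₁/₂ = 0.6931/0.0924 = 7.502 hr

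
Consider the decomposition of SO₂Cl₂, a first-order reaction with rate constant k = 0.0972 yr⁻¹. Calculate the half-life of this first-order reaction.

7.131 yr

Step 1: For a first-order reaction, t₁/₂ = ln(2)/k
Step 2: t₁/₂ = ln(2)/0.0972
Step 3: t₁/₂ = 0.6931/0.0972 = 7.131 yr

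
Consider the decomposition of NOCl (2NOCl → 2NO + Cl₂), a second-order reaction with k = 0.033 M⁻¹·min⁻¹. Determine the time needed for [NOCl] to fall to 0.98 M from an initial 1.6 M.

11.98 min

Step 1: For second-order: t = (1/[NOCl] - 1/[NOCl]₀)/k
Step 2: t = (1/0.98 - 1/1.6)/0.033
Step 3: t = (1.02 - 0.625)/0.033
Step 4: t = 0.3954/0.033 = 11.98 min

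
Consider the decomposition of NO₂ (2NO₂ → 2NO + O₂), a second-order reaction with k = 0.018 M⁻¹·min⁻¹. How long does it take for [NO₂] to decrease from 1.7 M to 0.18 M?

276 min

Step 1: For second-order: t = (1/[NO₂] - 1/[NO₂]₀)/k
Step 2: t = (1/0.18 - 1/1.7)/0.018
Step 3: t = (5.556 - 0.5882)/0.018
Step 4: t = 4.967/0.018 = 276 min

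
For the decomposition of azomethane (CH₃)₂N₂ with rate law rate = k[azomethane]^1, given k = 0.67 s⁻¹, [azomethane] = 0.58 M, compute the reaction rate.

0.3886 M/s

Step 1: Identify the rate law: rate = k[azomethane]^1
Step 2: Substitute values: rate = 0.67 × (0.58)^1
Step 3: Calculate: rate = 0.67 × 0.58 = 0.3886 M/s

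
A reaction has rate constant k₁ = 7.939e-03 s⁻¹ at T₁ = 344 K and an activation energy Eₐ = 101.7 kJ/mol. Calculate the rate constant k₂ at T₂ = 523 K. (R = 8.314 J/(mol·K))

1.532e+03 s⁻¹

Step 1: Use the two-temperature Arrhenius form: ln(k₂/k₁) = -Eₐ/R × (1/T₂ - 1/T₁)
Step 2: Convert Eₐ to J/mol: 101.7 kJ/mol = 101700 J/mol
Step 3: 1/T₂ - 1/T₁ = 1/523 - 1/344 = -9.949309e-04 K⁻¹
Step 4: ln(k₂/k₁) = -101700/8.314 × -9.949309e-04 = 12.17037
Step 5: k₂ = k₁ × exp(12.17037) = 7.939e-03 × 1.92985e+05 = 1.532e+03 s⁻¹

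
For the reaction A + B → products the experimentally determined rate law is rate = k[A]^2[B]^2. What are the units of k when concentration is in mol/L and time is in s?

(mol/L)⁻³·s⁻¹

Step 1: Overall order = 2 + 2 = 4.
Step 2: rate has units mol/L·s⁻¹; [A]^2[B]^2 has units (mol/L)^4.
Step 3: k = rate/([A]^2[B]^2), so units of k = (mol/L)^(1-4)·s⁻¹ = (mol/L)⁻³·s⁻¹.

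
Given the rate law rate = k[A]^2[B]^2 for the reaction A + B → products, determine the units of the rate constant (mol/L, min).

(mol/L)⁻³·min⁻¹

Step 1: Overall order = 2 + 2 = 4.
Step 2: rate has units mol/L·min⁻¹; [A]^2[B]^2 has units (mol/L)^4.
Step 3: k = rate/([A]^2[B]^2), so units of k = (mol/L)^(1-4)·min⁻¹ = (mol/L)⁻³·min⁻¹.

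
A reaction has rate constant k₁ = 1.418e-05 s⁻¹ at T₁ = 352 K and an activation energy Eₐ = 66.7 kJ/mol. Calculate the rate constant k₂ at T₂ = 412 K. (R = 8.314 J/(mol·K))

3.919e-04 s⁻¹

Step 1: Use the two-temperature Arrhenius form: ln(k₂/k₁) = -Eₐ/R × (1/T₂ - 1/T₁)
Step 2: Convert Eₐ to J/mol: 66.7 kJ/mol = 66700 J/mol
Step 3: 1/T₂ - 1/T₁ = 1/412 - 1/352 = -4.137246e-04 K⁻¹
Step 4: ln(k₂/k₁) = -66700/8.314 × -4.137246e-04 = 3.31915
Step 5: k₂ = k₁ × exp(3.31915) = 1.418e-05 × 2.76368e+01 = 3.919e-04 s⁻¹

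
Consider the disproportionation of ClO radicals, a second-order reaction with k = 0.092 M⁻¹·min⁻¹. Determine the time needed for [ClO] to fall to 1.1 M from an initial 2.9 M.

6.133 min

Step 1: For second-order: t = (1/[ClO] - 1/[ClO]₀)/k
Step 2: t = (1/1.1 - 1/2.9)/0.092
Step 3: t = (0.9091 - 0.3448)/0.092
Step 4: t = 0.5643/0.092 = 6.133 min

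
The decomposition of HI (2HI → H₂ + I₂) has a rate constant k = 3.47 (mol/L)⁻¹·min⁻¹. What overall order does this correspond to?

second order (2)

Step 1: The units of k for an nth-order reaction are (concentration)^(1-n)·(time)⁻¹.
Step 2: Here k has units (mol/L)⁻¹·min⁻¹, so the concentration exponent is -1.
Step 3: 1 - n = -1 ⇒ n = 2. The reaction is second order.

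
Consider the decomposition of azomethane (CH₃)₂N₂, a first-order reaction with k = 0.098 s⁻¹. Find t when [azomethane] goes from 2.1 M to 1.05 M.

7.073 s

Step 1: For first-order: t = ln([azomethane]₀/[azomethane])/k
Step 2: t = ln(2.1/1.05)/0.098
Step 3: t = ln(2)/0.098
Step 4: t = 0.6931/0.098 = 7.073 s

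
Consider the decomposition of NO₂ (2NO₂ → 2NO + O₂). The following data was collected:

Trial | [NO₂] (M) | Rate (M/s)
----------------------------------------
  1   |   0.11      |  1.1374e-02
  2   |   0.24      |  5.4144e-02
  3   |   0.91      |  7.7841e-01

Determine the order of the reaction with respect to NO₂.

second order (2)

Step 1: Compare trials to find order n where rate₂/rate₁ = ([NO₂]₂/[NO₂]₁)^n
Step 2: rate₂/rate₁ = 5.4144e-02/1.1374e-02 = 4.76
Step 3: [NO₂]₂/[NO₂]₁ = 0.24/0.11 = 2.182
Step 4: n = ln(4.76)/ln(2.182) = 2.00 ≈ 2
Step 5: The reaction is second order in NO₂.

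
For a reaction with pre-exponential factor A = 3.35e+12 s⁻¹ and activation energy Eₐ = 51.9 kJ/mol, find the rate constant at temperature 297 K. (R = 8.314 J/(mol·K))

2.49e+03 s⁻¹

Step 1: Use the Arrhenius equation: k = A × exp(-Eₐ/RT)
Step 2: Convert Eₐ to J/mol: 51.9 kJ/mol = 51900 J/mol
Step 3: Calculate the exponent: -Eₐ/(RT) = -51900/(8.314 × 297) = -21.01846
Step 4: k = 3.35e+12 × exp(-21.01846)
Step 5: k = 3.35e+12 × 7.44387e-10 = 2.4937e+03 s⁻¹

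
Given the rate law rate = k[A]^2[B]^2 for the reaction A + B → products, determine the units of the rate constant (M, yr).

M⁻³·yr⁻¹

Step 1: Overall order = 2 + 2 = 4.
Step 2: rate has units M·yr⁻¹; [A]^2[B]^2 has units M^4.
Step 3: k = rate/([A]^2[B]^2), so units of k = M^(1-4)·yr⁻¹ = M⁻³·yr⁻¹.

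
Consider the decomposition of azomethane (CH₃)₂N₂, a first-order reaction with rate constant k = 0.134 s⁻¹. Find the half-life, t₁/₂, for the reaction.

5.173 s

Step 1: For a first-order reaction, t₁/₂ = ln(2)/k
Step 2: t₁/₂ = ln(2)/0.134
Step 3: t₁/₂ = 0.6931/0.134 = 5.173 s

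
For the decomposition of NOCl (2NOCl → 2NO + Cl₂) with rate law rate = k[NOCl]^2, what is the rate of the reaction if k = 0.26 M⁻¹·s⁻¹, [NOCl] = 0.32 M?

0.02662 M/s

Step 1: Identify the rate law: rate = k[NOCl]^2
Step 2: Substitute values: rate = 0.26 × (0.32)^2
Step 3: Calculate: rate = 0.26 × 0.1024 = 0.026624 M/s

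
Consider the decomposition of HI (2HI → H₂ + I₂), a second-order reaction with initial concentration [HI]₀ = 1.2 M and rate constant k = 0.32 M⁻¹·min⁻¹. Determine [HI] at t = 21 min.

0.1324 M

Step 1: For a second-order reaction: 1/[HI] = 1/[HI]₀ + kt
Step 2: 1/[HI] = 1/1.2 + 0.32 × 21
Step 3: 1/[HI] = 0.8333 + 6.72 = 7.553
Step 4: [HI] = 1/7.553 = 0.1324 M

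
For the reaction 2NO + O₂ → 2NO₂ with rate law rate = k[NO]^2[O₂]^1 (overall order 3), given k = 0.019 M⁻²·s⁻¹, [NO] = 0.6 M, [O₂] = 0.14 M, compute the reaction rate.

0.0009576 M/s

Step 1: The rate law is rate = k[NO]^2[O₂]^1, overall order = 2+1 = 3
Step 2: Substitute values: rate = 0.019 × (0.6)^2 × (0.14)^1
Step 3: rate = 0.019 × 0.36 × 0.14 = 0.0009576 M/s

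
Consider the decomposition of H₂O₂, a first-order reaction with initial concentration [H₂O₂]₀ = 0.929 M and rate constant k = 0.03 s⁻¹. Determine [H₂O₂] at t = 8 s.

0.7308 M

Step 1: For a first-order reaction: [H₂O₂] = [H₂O₂]₀ × e^(-kt)
Step 2: [H₂O₂] = 0.929 × e^(-0.03 × 8)
Step 3: [H₂O₂] = 0.929 × e^(-0.24)
Step 4: [H₂O₂] = 0.929 × 0.786628 = 0.7308 M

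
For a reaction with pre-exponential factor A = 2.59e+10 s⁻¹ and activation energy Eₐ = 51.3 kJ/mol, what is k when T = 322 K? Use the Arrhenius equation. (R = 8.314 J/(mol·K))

1.23e+02 s⁻¹

Step 1: Use the Arrhenius equation: k = A × exp(-Eₐ/RT)
Step 2: Convert Eₐ to J/mol: 51.3 kJ/mol = 51300 J/mol
Step 3: Calculate the exponent: -Eₐ/(RT) = -51300/(8.314 × 322) = -19.16247
Step 4: k = 2.59e+10 × exp(-19.16247)
Step 5: k = 2.59e+10 × 4.76261e-09 = 1.2335e+02 s⁻¹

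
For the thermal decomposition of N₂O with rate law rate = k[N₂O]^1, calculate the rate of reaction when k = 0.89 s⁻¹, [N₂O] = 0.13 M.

0.1157 M/s

Step 1: Identify the rate law: rate = k[N₂O]^1
Step 2: Substitute values: rate = 0.89 × (0.13)^1
Step 3: Calculate: rate = 0.89 × 0.13 = 0.1157 M/s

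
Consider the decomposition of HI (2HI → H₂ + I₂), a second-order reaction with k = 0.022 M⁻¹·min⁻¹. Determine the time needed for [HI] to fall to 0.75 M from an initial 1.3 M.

25.64 min

Step 1: For second-order: t = (1/[HI] - 1/[HI]₀)/k
Step 2: t = (1/0.75 - 1/1.3)/0.022
Step 3: t = (1.333 - 0.7692)/0.022
Step 4: t = 0.5641/0.022 = 25.64 min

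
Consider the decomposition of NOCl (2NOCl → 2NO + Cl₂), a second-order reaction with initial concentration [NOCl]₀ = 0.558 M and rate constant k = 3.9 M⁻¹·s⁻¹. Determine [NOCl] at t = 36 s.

0.007033 M

Step 1: For a second-order reaction: 1/[NOCl] = 1/[NOCl]₀ + kt
Step 2: 1/[NOCl] = 1/0.558 + 3.9 × 36
Step 3: 1/[NOCl] = 1.792 + 140.4 = 142.2
Step 4: [NOCl] = 1/142.2 = 0.007033 M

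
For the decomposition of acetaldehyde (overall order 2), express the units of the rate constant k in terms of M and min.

M⁻¹·min⁻¹

Step 1: For overall order n, rate = k × (concentration)^n.
Step 2: Rate has units M·min⁻¹; concentration term has units M^2.
Step 3: k = rate / (concentration)^n, so units of k = M^(1-2)·min⁻¹ = M⁻¹·min⁻¹.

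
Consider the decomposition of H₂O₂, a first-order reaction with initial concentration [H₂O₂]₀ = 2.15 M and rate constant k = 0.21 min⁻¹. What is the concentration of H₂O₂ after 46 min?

0.0001371 M

Step 1: For a first-order reaction: [H₂O₂] = [H₂O₂]₀ × e^(-kt)
Step 2: [H₂O₂] = 2.15 × e^(-0.21 × 46)
Step 3: [H₂O₂] = 2.15 × e^(-9.66)
Step 4: [H₂O₂] = 2.15 × 6.37845e-05 = 0.0001371 M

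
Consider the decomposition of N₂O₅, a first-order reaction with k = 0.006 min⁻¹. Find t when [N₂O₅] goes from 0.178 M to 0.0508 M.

209 min

Step 1: For first-order: t = ln([N₂O₅]₀/[N₂O₅])/k
Step 2: t = ln(0.178/0.0508)/0.006
Step 3: t = ln(3.504)/0.006
Step 4: t = 1.254/0.006 = 209 min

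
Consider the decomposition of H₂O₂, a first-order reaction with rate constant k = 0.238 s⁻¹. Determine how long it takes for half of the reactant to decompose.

2.912 s

Step 1: For a first-order reaction, t₁/₂ = ln(2)/k
Step 2: t₁/₂ = ln(2)/0.238
Step 3: t₁/₂ = 0.6931/0.238 = 2.912 s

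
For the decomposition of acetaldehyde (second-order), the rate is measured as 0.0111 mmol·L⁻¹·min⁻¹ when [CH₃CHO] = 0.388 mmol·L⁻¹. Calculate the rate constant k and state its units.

0.07373 (mmol·L⁻¹)⁻¹·min⁻¹

Step 1: rate = k[CH₃CHO]^2, so k = rate / [CH₃CHO]^2.
Step 2: k = 0.0111 / (0.388)^2 = 0.0111 / 0.1505.
Step 3: k = 0.07373 (mmol·L⁻¹)⁻¹·min⁻¹.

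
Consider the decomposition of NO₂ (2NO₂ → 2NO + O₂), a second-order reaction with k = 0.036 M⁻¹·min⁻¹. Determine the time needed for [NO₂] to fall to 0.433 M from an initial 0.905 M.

33.46 min

Step 1: For second-order: t = (1/[NO₂] - 1/[NO₂]₀)/k
Step 2: t = (1/0.433 - 1/0.905)/0.036
Step 3: t = (2.309 - 1.105)/0.036
Step 4: t = 1.204/0.036 = 33.46 min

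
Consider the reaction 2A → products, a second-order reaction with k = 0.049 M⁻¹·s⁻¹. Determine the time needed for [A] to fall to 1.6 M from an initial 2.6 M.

4.906 s

Step 1: For second-order: t = (1/[A] - 1/[A]₀)/k
Step 2: t = (1/1.6 - 1/2.6)/0.049
Step 3: t = (0.625 - 0.3846)/0.049
Step 4: t = 0.2404/0.049 = 4.906 s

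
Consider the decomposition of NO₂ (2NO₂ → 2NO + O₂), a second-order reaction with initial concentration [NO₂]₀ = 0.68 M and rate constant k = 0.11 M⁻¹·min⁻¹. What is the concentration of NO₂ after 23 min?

0.25 M

Step 1: For a second-order reaction: 1/[NO₂] = 1/[NO₂]₀ + kt
Step 2: 1/[NO₂] = 1/0.68 + 0.11 × 23
Step 3: 1/[NO₂] = 1.471 + 2.53 = 4.001
Step 4: [NO₂] = 1/4.001 = 0.25 M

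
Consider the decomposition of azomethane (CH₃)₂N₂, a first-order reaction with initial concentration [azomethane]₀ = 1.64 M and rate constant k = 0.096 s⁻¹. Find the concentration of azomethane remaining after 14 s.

0.4277 M

Step 1: For a first-order reaction: [azomethane] = [azomethane]₀ × e^(-kt)
Step 2: [azomethane] = 1.64 × e^(-0.096 × 14)
Step 3: [azomethane] = 1.64 × e^(-1.344)
Step 4: [azomethane] = 1.64 × 0.2608 = 0.4277 M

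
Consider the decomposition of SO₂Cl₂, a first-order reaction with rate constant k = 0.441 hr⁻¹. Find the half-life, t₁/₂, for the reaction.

1.572 hr

Step 1: For a first-order reaction, t₁/₂ = ln(2)/k
Step 2: t₁/₂ = ln(2)/0.441
Step 3: t₁/₂ = 0.6931/0.441 = 1.572 hr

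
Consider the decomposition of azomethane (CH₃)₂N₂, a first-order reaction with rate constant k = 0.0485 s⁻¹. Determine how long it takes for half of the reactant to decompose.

14.29 s

Step 1: For a first-order reaction, t₁/₂ = ln(2)/k
Step 2: t₁/₂ = ln(2)/0.0485
Step 3: t₁/₂ = 0.6931/0.0485 = 14.29 s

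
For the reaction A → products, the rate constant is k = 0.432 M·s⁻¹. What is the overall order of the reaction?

zeroth order (0)

Step 1: The units of k for an nth-order reaction are (concentration)^(1-n)·(time)⁻¹.
Step 2: Here k has units M·s⁻¹, so the concentration exponent is 1.
Step 3: 1 - n = 1 ⇒ n = 0. The reaction is zeroth order.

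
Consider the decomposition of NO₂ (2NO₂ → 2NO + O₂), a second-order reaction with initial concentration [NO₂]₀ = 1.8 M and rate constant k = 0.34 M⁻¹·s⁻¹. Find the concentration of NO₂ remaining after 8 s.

0.3053 M

Step 1: For a second-order reaction: 1/[NO₂] = 1/[NO₂]₀ + kt
Step 2: 1/[NO₂] = 1/1.8 + 0.34 × 8
Step 3: 1/[NO₂] = 0.5556 + 2.72 = 3.276
Step 4: [NO₂] = 1/3.276 = 0.3053 M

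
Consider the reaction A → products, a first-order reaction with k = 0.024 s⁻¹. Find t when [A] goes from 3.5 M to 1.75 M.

28.88 s

Step 1: For first-order: t = ln([A]₀/[A])/k
Step 2: t = ln(3.5/1.75)/0.024
Step 3: t = ln(2)/0.024
Step 4: t = 0.6931/0.024 = 28.88 s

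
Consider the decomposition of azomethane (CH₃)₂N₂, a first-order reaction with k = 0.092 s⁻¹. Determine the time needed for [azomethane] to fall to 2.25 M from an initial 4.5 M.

7.534 s

Step 1: For first-order: t = ln([azomethane]₀/[azomethane])/k
Step 2: t = ln(4.5/2.25)/0.092
Step 3: t = ln(2)/0.092
Step 4: t = 0.6931/0.092 = 7.534 s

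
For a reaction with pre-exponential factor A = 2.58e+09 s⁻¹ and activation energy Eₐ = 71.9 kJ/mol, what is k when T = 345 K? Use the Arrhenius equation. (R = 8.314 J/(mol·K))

3.35e-02 s⁻¹

Step 1: Use the Arrhenius equation: k = A × exp(-Eₐ/RT)
Step 2: Convert Eₐ to J/mol: 71.9 kJ/mol = 71900 J/mol
Step 3: Calculate the exponent: -Eₐ/(RT) = -71900/(8.314 × 345) = -25.06685
Step 4: k = 2.58e+09 × exp(-25.06685)
Step 5: k = 2.58e+09 × 1.29899e-11 = 3.3514e-02 s⁻¹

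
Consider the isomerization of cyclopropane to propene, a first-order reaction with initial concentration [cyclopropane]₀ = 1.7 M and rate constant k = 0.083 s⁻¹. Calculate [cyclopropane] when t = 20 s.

0.3232 M

Step 1: For a first-order reaction: [cyclopropane] = [cyclopropane]₀ × e^(-kt)
Step 2: [cyclopropane] = 1.7 × e^(-0.083 × 20)
Step 3: [cyclopropane] = 1.7 × e^(-1.66)
Step 4: [cyclopropane] = 1.7 × 0.190139 = 0.3232 M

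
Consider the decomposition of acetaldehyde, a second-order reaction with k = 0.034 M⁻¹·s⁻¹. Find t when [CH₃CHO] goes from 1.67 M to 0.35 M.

66.42 s

Step 1: For second-order: t = (1/[CH₃CHO] - 1/[CH₃CHO]₀)/k
Step 2: t = (1/0.35 - 1/1.67)/0.034
Step 3: t = (2.857 - 0.5988)/0.034
Step 4: t = 2.258/0.034 = 66.42 s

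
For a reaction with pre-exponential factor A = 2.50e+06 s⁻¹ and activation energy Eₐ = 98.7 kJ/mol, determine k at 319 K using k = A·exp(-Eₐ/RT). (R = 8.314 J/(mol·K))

1.72e-10 s⁻¹

Step 1: Use the Arrhenius equation: k = A × exp(-Eₐ/RT)
Step 2: Convert Eₐ to J/mol: 98.7 kJ/mol = 98700 J/mol
Step 3: Calculate the exponent: -Eₐ/(RT) = -98700/(8.314 × 319) = -37.21487
Step 4: k = 2.50e+06 × exp(-37.21487)
Step 5: k = 2.50e+06 × 6.88315e-17 = 1.7208e-10 s⁻¹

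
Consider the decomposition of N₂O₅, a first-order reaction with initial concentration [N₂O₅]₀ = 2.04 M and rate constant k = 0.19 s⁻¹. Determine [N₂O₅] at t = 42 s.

0.0006982 M

Step 1: For a first-order reaction: [N₂O₅] = [N₂O₅]₀ × e^(-kt)
Step 2: [N₂O₅] = 2.04 × e^(-0.19 × 42)
Step 3: [N₂O₅] = 2.04 × e^(-7.98)
Step 4: [N₂O₅] = 2.04 × 0.000342239 = 0.0006982 M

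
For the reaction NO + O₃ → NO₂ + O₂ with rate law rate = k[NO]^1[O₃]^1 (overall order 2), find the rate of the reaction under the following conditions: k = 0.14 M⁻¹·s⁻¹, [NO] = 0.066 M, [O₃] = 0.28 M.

0.002587 M/s

Step 1: The rate law is rate = k[NO]^1[O₃]^1, overall order = 1+1 = 2
Step 2: Substitute values: rate = 0.14 × (0.066)^1 × (0.28)^1
Step 3: rate = 0.14 × 0.066 × 0.28 = 0.0025872 M/s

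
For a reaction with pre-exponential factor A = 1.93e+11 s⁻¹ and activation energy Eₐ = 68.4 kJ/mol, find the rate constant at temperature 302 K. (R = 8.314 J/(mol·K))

2.85e-01 s⁻¹

Step 1: Use the Arrhenius equation: k = A × exp(-Eₐ/RT)
Step 2: Convert Eₐ to J/mol: 68.4 kJ/mol = 68400 J/mol
Step 3: Calculate the exponent: -Eₐ/(RT) = -68400/(8.314 × 302) = -27.24201
Step 4: k = 1.93e+11 × exp(-27.24201)
Step 5: k = 1.93e+11 × 1.47552e-12 = 2.8478e-01 s⁻¹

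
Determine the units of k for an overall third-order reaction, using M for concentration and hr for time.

M⁻²·hr⁻¹

Step 1: For overall order n, rate = k × (concentration)^n.
Step 2: Rate has units M·hr⁻¹; concentration term has units M^3.
Step 3: k = rate / (concentration)^n, so units of k = M^(1-3)·hr⁻¹ = M⁻²·hr⁻¹.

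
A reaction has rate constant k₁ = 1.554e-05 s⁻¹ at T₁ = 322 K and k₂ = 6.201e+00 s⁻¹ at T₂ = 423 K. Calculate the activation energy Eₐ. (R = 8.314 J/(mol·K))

144.6 kJ/mol

Step 1: Use the two-temperature Arrhenius form: ln(k₂/k₁) = -Eₐ/R × (1/T₂ - 1/T₁)
Step 2: ln(k₂/k₁) = ln(6.201e+00/1.554e-05) = ln(399035) = 12.8968
Step 3: 1/T₂ - 1/T₁ = 1/423 - 1/322 = -7.415239e-04 K⁻¹
Step 4: Eₐ = -R × ln(k₂/k₁) / (1/T₂ - 1/T₁) = -8.314 × 12.8968 / -7.415239e-04
Step 5: Eₐ = 1.4460e+05 J/mol = 144.6 kJ/mol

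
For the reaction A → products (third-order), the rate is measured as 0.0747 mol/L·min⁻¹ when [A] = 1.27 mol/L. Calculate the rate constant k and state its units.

0.03647 (mol/L)⁻²·min⁻¹

Step 1: rate = k[A]^3, so k = rate / [A]^3.
Step 2: k = 0.0747 / (1.27)^3 = 0.0747 / 2.048.
Step 3: k = 0.03647 (mol/L)⁻²·min⁻¹.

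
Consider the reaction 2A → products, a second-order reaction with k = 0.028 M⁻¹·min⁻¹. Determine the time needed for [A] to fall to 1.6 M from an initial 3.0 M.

10.42 min

Step 1: For second-order: t = (1/[A] - 1/[A]₀)/k
Step 2: t = (1/1.6 - 1/3.0)/0.028
Step 3: t = (0.625 - 0.3333)/0.028
Step 4: t = 0.2917/0.028 = 10.42 min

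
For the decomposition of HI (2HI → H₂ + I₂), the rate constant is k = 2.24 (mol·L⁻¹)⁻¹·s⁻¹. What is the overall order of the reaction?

second order (2)

Step 1: The units of k for an nth-order reaction are (concentration)^(1-n)·(time)⁻¹.
Step 2: Here k has units (mol·L⁻¹)⁻¹·s⁻¹, so the concentration exponent is -1.
Step 3: 1 - n = -1 ⇒ n = 2. The reaction is second order.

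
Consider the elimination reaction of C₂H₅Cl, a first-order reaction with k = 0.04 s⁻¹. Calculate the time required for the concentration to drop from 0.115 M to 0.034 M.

30.46 s

Step 1: For first-order: t = ln([C₂H₅Cl]₀/[C₂H₅Cl])/k
Step 2: t = ln(0.115/0.034)/0.04
Step 3: t = ln(3.382)/0.04
Step 4: t = 1.219/0.04 = 30.46 s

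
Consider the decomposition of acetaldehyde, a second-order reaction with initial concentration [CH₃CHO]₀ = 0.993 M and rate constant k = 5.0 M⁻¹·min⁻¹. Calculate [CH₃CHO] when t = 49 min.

0.004065 M

Step 1: For a second-order reaction: 1/[CH₃CHO] = 1/[CH₃CHO]₀ + kt
Step 2: 1/[CH₃CHO] = 1/0.993 + 5.0 × 49
Step 3: 1/[CH₃CHO] = 1.007 + 245 = 246
Step 4: [CH₃CHO] = 1/246 = 0.004065 M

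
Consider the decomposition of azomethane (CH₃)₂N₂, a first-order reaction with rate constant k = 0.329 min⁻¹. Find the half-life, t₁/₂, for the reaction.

2.107 min

Step 1: For a first-order reaction, t₁/₂ = ln(2)/k
Step 2: t₁/₂ = ln(2)/0.329
Step 3: t₁/₂ = 0.6931/0.329 = 2.107 min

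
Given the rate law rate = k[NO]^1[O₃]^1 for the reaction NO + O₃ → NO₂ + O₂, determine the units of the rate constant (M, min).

M⁻¹·min⁻¹

Step 1: Overall order = 1 + 1 = 2.
Step 2: rate has units M·min⁻¹; [NO]^1[O₃]^1 has units M^2.
Step 3: k = rate/([NO]^1[O₃]^1), so units of k = M^(1-2)·min⁻¹ = M⁻¹·min⁻¹.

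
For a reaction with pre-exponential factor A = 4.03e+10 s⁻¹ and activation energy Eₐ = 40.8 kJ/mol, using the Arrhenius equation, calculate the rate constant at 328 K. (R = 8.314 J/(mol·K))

1.28e+04 s⁻¹

Step 1: Use the Arrhenius equation: k = A × exp(-Eₐ/RT)
Step 2: Convert Eₐ to J/mol: 40.8 kJ/mol = 40800 J/mol
Step 3: Calculate the exponent: -Eₐ/(RT) = -40800/(8.314 × 328) = -14.96154
Step 4: k = 4.03e+10 × exp(-14.96154)
Step 5: k = 4.03e+10 × 3.17896e-07 = 1.2811e+04 s⁻¹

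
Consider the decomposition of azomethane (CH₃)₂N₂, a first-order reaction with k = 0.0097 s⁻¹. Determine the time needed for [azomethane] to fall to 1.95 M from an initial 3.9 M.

71.46 s

Step 1: For first-order: t = ln([azomethane]₀/[azomethane])/k
Step 2: t = ln(3.9/1.95)/0.0097
Step 3: t = ln(2)/0.0097
Step 4: t = 0.6931/0.0097 = 71.46 s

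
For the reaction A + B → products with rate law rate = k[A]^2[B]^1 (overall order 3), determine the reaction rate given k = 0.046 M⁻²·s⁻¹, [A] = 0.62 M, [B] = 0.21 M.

0.003713 M/s

Step 1: The rate law is rate = k[A]^2[B]^1, overall order = 2+1 = 3
Step 2: Substitute values: rate = 0.046 × (0.62)^2 × (0.21)^1
Step 3: rate = 0.046 × 0.3844 × 0.21 = 0.0037133 M/s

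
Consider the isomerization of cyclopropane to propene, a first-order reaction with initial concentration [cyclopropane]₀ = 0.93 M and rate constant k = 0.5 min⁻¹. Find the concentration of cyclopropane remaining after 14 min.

0.0008481 M

Step 1: For a first-order reaction: [cyclopropane] = [cyclopropane]₀ × e^(-kt)
Step 2: [cyclopropane] = 0.93 × e^(-0.5 × 14)
Step 3: [cyclopropane] = 0.93 × e^(-7)
Step 4: [cyclopropane] = 0.93 × 0.000911882 = 0.0008481 M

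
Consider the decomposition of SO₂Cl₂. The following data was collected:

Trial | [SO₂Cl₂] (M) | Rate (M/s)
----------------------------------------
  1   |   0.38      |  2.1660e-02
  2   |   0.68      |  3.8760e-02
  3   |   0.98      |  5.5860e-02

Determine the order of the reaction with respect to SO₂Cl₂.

first order (1)

Step 1: Compare trials to find order n where rate₂/rate₁ = ([SO₂Cl₂]₂/[SO₂Cl₂]₁)^n
Step 2: rate₂/rate₁ = 3.8760e-02/2.1660e-02 = 1.789
Step 3: [SO₂Cl₂]₂/[SO₂Cl₂]₁ = 0.68/0.38 = 1.789
Step 4: n = ln(1.789)/ln(1.789) = 1.00 ≈ 1
Step 5: The reaction is first order in SO₂Cl₂.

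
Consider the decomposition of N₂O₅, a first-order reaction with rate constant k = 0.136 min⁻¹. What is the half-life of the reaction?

5.097 min

Step 1: For a first-order reaction, t₁/₂ = ln(2)/k
Step 2: t₁/₂ = ln(2)/0.136
Step 3: t₁/₂ = 0.6931/0.136 = 5.097 min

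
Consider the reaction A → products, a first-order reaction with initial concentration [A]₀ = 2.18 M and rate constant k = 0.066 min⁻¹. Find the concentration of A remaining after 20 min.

0.5824 M

Step 1: For a first-order reaction: [A] = [A]₀ × e^(-kt)
Step 2: [A] = 2.18 × e^(-0.066 × 20)
Step 3: [A] = 2.18 × e^(-1.32)
Step 4: [A] = 2.18 × 0.267135 = 0.5824 M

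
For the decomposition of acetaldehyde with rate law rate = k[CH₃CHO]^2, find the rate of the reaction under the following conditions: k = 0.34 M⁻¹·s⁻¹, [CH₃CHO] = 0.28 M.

0.02666 M/s

Step 1: Identify the rate law: rate = k[CH₃CHO]^2
Step 2: Substitute values: rate = 0.34 × (0.28)^2
Step 3: Calculate: rate = 0.34 × 0.0784 = 0.026656 M/s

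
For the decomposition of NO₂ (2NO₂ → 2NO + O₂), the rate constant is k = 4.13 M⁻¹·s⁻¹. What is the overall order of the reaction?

second order (2)

Step 1: The units of k for an nth-order reaction are (concentration)^(1-n)·(time)⁻¹.
Step 2: Here k has units M⁻¹·s⁻¹, so the concentration exponent is -1.
Step 3: 1 - n = -1 ⇒ n = 2. The reaction is second order.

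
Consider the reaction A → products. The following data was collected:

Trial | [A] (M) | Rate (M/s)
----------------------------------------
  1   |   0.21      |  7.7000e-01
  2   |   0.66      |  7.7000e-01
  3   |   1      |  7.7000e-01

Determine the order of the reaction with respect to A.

zeroth order (0)

Step 1: Compare trials - when concentration changes, rate stays constant.
Step 2: rate₂/rate₁ = 7.7000e-01/7.7000e-01 = 1
Step 3: [A]₂/[A]₁ = 0.66/0.21 = 3.143
Step 4: Since rate ratio ≈ (conc ratio)^0, the reaction is zeroth order.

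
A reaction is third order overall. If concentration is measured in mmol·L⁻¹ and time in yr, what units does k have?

(mmol·L⁻¹)⁻²·yr⁻¹

Step 1: For overall order n, rate = k × (concentration)^n.
Step 2: Rate has units mmol·L⁻¹·yr⁻¹; concentration term has units (mmol·L⁻¹)^3.
Step 3: k = rate / (concentration)^n, so units of k = (mmol·L⁻¹)^(1-3)·yr⁻¹ = (mmol·L⁻¹)⁻²·yr⁻¹.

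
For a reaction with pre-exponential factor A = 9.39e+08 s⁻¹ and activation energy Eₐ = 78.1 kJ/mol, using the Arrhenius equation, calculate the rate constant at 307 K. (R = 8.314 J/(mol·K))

4.83e-05 s⁻¹

Step 1: Use the Arrhenius equation: k = A × exp(-Eₐ/RT)
Step 2: Convert Eₐ to J/mol: 78.1 kJ/mol = 78100 J/mol
Step 3: Calculate the exponent: -Eₐ/(RT) = -78100/(8.314 × 307) = -30.59868
Step 4: k = 9.39e+08 × exp(-30.59868)
Step 5: k = 9.39e+08 × 5.14236e-14 = 4.8287e-05 s⁻¹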